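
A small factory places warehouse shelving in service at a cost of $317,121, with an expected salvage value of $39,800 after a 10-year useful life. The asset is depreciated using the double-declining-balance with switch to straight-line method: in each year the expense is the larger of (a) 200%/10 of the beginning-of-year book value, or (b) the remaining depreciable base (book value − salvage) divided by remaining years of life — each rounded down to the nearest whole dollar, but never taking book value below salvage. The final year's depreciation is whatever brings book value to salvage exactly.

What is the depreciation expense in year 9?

$10,641

Depreciable base = $317,121 − $39,800 = $277,321.
Year 1: DB = ⌊$317,121 × 200%/10⌋ = $63,424; SL = ⌊$277,321/10⌋ = $27,732 → take DB $63,424. Book value $253,697.
Year 2: DB = ⌊$253,697 × 200%/10⌋ = $50,739; SL = ⌊$213,897/9⌋ = $23,766 → take DB $50,739. Book value $202,958.
Year 3: DB = ⌊$202,958 × 200%/10⌋ = $40,591; SL = ⌊$163,158/8⌋ = $20,394 → take DB $40,591. Book value $162,367.
Year 4: DB = ⌊$162,367 × 200%/10⌋ = $32,473; SL = ⌊$122,567/7⌋ = $17,509 → take DB $32,473. Book value $129,894.
Year 5: DB = ⌊$129,894 × 200%/10⌋ = $25,978; SL = ⌊$90,094/6⌋ = $15,015 → take DB $25,978. Book value $103,916.
Year 6: DB = ⌊$103,916 × 200%/10⌋ = $20,783; SL = ⌊$64,116/5⌋ = $12,823 → take DB $20,783. Book value $83,133.
Year 7: DB = ⌊$83,133 × 200%/10⌋ = $16,626; SL = ⌊$43,333/4⌋ = $10,833 → take DB $16,626. Book value $66,507.
Year 8: DB = ⌊$66,507 × 200%/10⌋ = $13,301; SL = ⌊$26,707/3⌋ = $8,902 → take DB $13,301. Book value $53,206.
Year 9: DB = ⌊$53,206 × 200%/10⌋ = $10,641; SL = ⌊$13,406/2⌋ = $6,703 → take DB $10,641. Book value $42,565.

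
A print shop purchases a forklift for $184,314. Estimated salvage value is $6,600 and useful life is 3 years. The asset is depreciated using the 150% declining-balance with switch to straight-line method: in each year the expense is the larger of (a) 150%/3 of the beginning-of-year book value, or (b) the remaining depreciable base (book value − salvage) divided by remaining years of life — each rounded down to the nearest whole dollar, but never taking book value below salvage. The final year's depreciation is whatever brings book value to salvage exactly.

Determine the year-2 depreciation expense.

Depreciable base = $184,314 − $6,600 = $177,714.
Year 1: DB = ⌊$184,314 × 150%/3⌋ = $92,157; SL = ⌊$177,714/3⌋ = $59,238 → take DB $92,157. Book value $92,157.
Year 2: DB = ⌊$92,157 × 150%/3⌋ = $46,078; SL = ⌊$85,557/2⌋ = $42,778 → take DB $46,078. Book value $46,079.

$46,078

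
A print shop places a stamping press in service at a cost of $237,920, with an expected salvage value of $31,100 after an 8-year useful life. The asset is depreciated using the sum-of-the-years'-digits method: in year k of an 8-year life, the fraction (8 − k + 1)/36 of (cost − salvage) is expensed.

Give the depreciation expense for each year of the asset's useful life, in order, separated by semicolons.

Depreciable base = $237,920 − $31,100 = $206,820.
Sum of the years' digits = 8+7+6+5+4+3+2+1 = 36.
Year 1: $206,820 × 8/36 = $45,960. Book value $191,960.
Year 2: $206,820 × 7/36 = $40,215. Book value $151,745.
Year 3: $206,820 × 6/36 = $34,470. Book value $117,275.
Year 4: $206,820 × 5/36 = $28,725. Book value $88,550.
Year 5: $206,820 × 4/36 = $22,980. Book value $65,570.
Year 6: $206,820 × 3/36 = $17,235. Book value $48,335.
Year 7: $206,820 × 2/36 = $11,490. Book value $36,845.
Year 8: $206,820 × 1/36 = $5,745. Book value $31,100.

$45,960; $40,215; $34,470; $28,725; $22,980; $17,235; $11,490; $5,745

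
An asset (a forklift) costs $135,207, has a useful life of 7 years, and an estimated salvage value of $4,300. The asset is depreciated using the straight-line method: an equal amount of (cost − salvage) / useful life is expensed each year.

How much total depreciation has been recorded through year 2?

$37,402

Depreciable base = $135,207 − $4,300 = $130,907.
Annual expense = $130,907 / 7 = $18,701.
End of year 1: book value $116,506.
End of year 2: book value $97,805.
Accumulated through year 2 = $135,207 − $97,805 = $37,402.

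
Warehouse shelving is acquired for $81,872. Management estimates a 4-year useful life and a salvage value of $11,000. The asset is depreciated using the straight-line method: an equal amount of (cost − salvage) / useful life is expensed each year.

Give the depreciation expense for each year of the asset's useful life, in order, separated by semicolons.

$17,718; $17,718; $17,718; $17,718

Depreciable base = $81,872 − $11,000 = $70,872.
Annual expense = $70,872 / 4 = $17,718.
End of year 1: book value $64,154.
End of year 2: book value $46,436.
End of year 3: book value $28,718.
End of year 4: book value $11,000.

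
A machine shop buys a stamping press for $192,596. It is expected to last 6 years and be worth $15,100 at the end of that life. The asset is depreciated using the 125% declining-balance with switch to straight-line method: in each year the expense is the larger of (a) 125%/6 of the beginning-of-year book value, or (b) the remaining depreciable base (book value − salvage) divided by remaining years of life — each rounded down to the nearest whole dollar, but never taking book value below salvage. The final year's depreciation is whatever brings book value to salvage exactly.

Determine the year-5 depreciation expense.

Depreciable base = $192,596 − $15,100 = $177,496.
Year 1: DB = ⌊$192,596 × 125%/6⌋ = $40,124; SL = ⌊$177,496/6⌋ = $29,582 → take DB $40,124. Book value $152,472.
Year 2: DB = ⌊$152,472 × 125%/6⌋ = $31,765; SL = ⌊$137,372/5⌋ = $27,474 → take DB $31,765. Book value $120,707.
Year 3: DB = ⌊$120,707 × 125%/6⌋ = $25,147; SL = ⌊$105,607/4⌋ = $26,401 → take SL $26,401. Book value $94,306.
Year 4: DB = ⌊$94,306 × 125%/6⌋ = $19,647; SL = ⌊$79,206/3⌋ = $26,402 → take SL $26,402. Book value $67,904.
Year 5: DB = ⌊$67,904 × 125%/6⌋ = $14,146; SL = ⌊$52,804/2⌋ = $26,402 → take SL $26,402. Book value $41,502.

$26,402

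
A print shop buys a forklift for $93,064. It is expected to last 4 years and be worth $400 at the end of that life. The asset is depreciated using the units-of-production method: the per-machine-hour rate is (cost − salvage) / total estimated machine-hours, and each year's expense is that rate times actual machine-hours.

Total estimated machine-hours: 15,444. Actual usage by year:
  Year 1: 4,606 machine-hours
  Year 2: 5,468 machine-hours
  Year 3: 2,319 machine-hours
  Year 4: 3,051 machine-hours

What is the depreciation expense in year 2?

$32,808

Depreciable base = $93,064 − $400 = $92,664.
Rate = $92,664 / 15,444 machine-hours = $6 per machine-hour.
Year 1: 4,606 × $6 = $27,636. Book value $65,428.
Year 2: 5,468 × $6 = $32,808. Book value $32,620.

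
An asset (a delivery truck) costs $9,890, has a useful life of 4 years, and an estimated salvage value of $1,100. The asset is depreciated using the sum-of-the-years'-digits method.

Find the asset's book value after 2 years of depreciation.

$3,737

Depreciable base = $9,890 − $1,100 = $8,790.
Sum of the years' digits = 4+3+2+1 = 10.
Year 1: $8,790 × 4/10 = $3,516. Book value $6,374.
Year 2: $8,790 × 3/10 = $2,637. Book value $3,737.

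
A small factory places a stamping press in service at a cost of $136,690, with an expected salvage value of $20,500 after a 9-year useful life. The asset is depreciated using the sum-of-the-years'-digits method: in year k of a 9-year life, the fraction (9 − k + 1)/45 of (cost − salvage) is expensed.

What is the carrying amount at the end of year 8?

$23,082

Depreciable base = $136,690 − $20,500 = $116,190.
Sum of the years' digits = 9+8+7+6+5+4+3+2+1 = 45.
Year 1: $116,190 × 9/45 = $23,238. Book value $113,452.
Year 2: $116,190 × 8/45 = $20,656. Book value $92,796.
Year 3: $116,190 × 7/45 = $18,074. Book value $74,722.
Year 4: $116,190 × 6/45 = $15,492. Book value $59,230.
Year 5: $116,190 × 5/45 = $12,910. Book value $46,320.
Year 6: $116,190 × 4/45 = $10,328. Book value $35,992.
Year 7: $116,190 × 3/45 = $7,746. Book value $28,246.
Year 8: $116,190 × 2/45 = $5,164. Book value $23,082.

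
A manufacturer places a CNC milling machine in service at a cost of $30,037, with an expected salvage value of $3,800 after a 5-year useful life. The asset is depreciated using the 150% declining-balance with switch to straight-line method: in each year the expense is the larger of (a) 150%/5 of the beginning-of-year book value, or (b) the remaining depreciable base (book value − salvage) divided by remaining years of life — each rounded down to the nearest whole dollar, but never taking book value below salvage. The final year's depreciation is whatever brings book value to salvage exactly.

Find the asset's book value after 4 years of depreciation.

$7,052

Depreciable base = $30,037 − $3,800 = $26,237.
Year 1: DB = ⌊$30,037 × 150%/5⌋ = $9,011; SL = ⌊$26,237/5⌋ = $5,247 → take DB $9,011. Book value $21,026.
Year 2: DB = ⌊$21,026 × 150%/5⌋ = $6,307; SL = ⌊$17,226/4⌋ = $4,306 → take DB $6,307. Book value $14,719.
Year 3: DB = ⌊$14,719 × 150%/5⌋ = $4,415; SL = ⌊$10,919/3⌋ = $3,639 → take DB $4,415. Book value $10,304.
Year 4: DB = ⌊$10,304 × 150%/5⌋ = $3,091; SL = ⌊$6,504/2⌋ = $3,252 → take SL $3,252. Book value $7,052.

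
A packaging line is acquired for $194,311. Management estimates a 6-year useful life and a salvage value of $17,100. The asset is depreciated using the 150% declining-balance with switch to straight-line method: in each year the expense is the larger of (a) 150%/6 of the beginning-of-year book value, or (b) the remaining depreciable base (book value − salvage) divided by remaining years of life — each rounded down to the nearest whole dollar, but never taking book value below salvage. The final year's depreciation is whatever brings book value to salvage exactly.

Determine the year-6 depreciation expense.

Depreciable base = $194,311 − $17,100 = $177,211.
Year 1: DB = ⌊$194,311 × 150%/6⌋ = $48,577; SL = ⌊$177,211/6⌋ = $29,535 → take DB $48,577. Book value $145,734.
Year 2: DB = ⌊$145,734 × 150%/6⌋ = $36,433; SL = ⌊$128,634/5⌋ = $25,726 → take DB $36,433. Book value $109,301.
Year 3: DB = ⌊$109,301 × 150%/6⌋ = $27,325; SL = ⌊$92,201/4⌋ = $23,050 → take DB $27,325. Book value $81,976.
Year 4: DB = ⌊$81,976 × 150%/6⌋ = $20,494; SL = ⌊$64,876/3⌋ = $21,625 → take SL $21,625. Book value $60,351.
Year 5: DB = ⌊$60,351 × 150%/6⌋ = $15,087; SL = ⌊$43,251/2⌋ = $21,625 → take SL $21,625. Book value $38,726.
Year 6 (final): $38,726 − $17,100 = $21,626. Book value $17,100.

$21,626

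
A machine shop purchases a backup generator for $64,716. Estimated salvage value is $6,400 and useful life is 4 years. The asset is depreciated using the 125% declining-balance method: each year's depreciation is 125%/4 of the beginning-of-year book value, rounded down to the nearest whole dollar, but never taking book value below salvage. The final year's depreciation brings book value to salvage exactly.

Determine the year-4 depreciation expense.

$14,630

Depreciable base = $64,716 − $6,400 = $58,316.
Year 1: ⌊$64,716 × 125%/4⌋ = $20,223. Book value $44,493.
Year 2: ⌊$44,493 × 125%/4⌋ = $13,904. Book value $30,589.
Year 3: ⌊$30,589 × 125%/4⌋ = $9,559. Book value $21,030.
Year 4 (final): $21,030 − $6,400 = $14,630. Book value $6,400.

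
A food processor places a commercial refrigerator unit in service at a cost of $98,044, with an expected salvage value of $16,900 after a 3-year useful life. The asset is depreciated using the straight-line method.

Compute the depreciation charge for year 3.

$27,048

Depreciable base = $98,044 − $16,900 = $81,144.
Annual expense = $81,144 / 3 = $27,048.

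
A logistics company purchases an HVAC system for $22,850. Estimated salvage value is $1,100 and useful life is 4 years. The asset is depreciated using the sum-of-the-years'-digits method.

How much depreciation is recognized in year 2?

$6,525

Depreciable base = $22,850 − $1,100 = $21,750.
Sum of the years' digits = 4+3+2+1 = 10.
Year 1: $21,750 × 4/10 = $8,700. Book value $14,150.
Year 2: $21,750 × 3/10 = $6,525. Book value $7,625.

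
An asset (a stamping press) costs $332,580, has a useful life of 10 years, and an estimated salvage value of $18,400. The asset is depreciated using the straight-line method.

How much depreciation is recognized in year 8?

$31,418

Depreciable base = $332,580 − $18,400 = $314,180.
Annual expense = $314,180 / 10 = $31,418.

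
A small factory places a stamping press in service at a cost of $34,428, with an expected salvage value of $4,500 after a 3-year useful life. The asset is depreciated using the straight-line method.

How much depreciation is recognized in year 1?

Depreciable base = $34,428 − $4,500 = $29,928.
Annual expense = $29,928 / 3 = $9,976.

$9,976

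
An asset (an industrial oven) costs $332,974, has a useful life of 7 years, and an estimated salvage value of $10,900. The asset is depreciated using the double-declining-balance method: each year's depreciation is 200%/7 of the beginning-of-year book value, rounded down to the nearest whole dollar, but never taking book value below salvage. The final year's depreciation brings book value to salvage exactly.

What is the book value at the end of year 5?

$61,913

Depreciable base = $332,974 − $10,900 = $322,074.
Year 1: ⌊$332,974 × 200%/7⌋ = $95,135. Book value $237,839.
Year 2: ⌊$237,839 × 200%/7⌋ = $67,954. Book value $169,885.
Year 3: ⌊$169,885 × 200%/7⌋ = $48,538. Book value $121,347.
Year 4: ⌊$121,347 × 200%/7⌋ = $34,670. Book value $86,677.
Year 5: ⌊$86,677 × 200%/7⌋ = $24,764. Book value $61,913.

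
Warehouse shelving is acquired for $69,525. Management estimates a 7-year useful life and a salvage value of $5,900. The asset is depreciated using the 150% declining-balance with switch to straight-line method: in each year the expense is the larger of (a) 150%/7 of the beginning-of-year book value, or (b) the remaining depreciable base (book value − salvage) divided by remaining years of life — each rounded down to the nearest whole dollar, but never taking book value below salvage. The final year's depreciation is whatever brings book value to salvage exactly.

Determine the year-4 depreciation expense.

Depreciable base = $69,525 − $5,900 = $63,625.
Year 1: DB = ⌊$69,525 × 150%/7⌋ = $14,898; SL = ⌊$63,625/7⌋ = $9,089 → take DB $14,898. Book value $54,627.
Year 2: DB = ⌊$54,627 × 150%/7⌋ = $11,705; SL = ⌊$48,727/6⌋ = $8,121 → take DB $11,705. Book value $42,922.
Year 3: DB = ⌊$42,922 × 150%/7⌋ = $9,197; SL = ⌊$37,022/5⌋ = $7,404 → take DB $9,197. Book value $33,725.
Year 4: DB = ⌊$33,725 × 150%/7⌋ = $7,226; SL = ⌊$27,825/4⌋ = $6,956 → take DB $7,226. Book value $26,499.

$7,226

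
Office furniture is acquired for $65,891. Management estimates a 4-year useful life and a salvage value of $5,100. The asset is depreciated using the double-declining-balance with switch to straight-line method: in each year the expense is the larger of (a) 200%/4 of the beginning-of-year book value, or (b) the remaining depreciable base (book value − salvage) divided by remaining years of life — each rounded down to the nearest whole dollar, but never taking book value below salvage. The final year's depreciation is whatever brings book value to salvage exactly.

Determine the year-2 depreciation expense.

$16,473

Depreciable base = $65,891 − $5,100 = $60,791.
Year 1: DB = ⌊$65,891 × 200%/4⌋ = $32,945; SL = ⌊$60,791/4⌋ = $15,197 → take DB $32,945. Book value $32,946.
Year 2: DB = ⌊$32,946 × 200%/4⌋ = $16,473; SL = ⌊$27,846/3⌋ = $9,282 → take DB $16,473. Book value $16,473.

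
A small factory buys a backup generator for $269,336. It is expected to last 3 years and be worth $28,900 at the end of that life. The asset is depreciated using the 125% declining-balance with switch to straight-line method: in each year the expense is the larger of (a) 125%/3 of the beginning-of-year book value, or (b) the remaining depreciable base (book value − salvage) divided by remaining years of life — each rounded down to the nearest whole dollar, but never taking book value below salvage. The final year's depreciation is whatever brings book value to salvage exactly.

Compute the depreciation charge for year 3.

$62,750

Depreciable base = $269,336 − $28,900 = $240,436.
Year 1: DB = ⌊$269,336 × 125%/3⌋ = $112,223; SL = ⌊$240,436/3⌋ = $80,145 → take DB $112,223. Book value $157,113.
Year 2: DB = ⌊$157,113 × 125%/3⌋ = $65,463; SL = ⌊$128,213/2⌋ = $64,106 → take DB $65,463. Book value $91,650.
Year 3 (final): $91,650 − $28,900 = $62,750. Book value $28,900.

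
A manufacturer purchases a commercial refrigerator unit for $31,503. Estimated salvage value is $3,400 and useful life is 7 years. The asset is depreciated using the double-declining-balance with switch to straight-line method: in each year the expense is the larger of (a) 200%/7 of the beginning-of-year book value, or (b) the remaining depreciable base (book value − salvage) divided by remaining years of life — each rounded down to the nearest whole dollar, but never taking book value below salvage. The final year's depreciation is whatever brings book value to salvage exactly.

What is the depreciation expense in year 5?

$2,343

Depreciable base = $31,503 − $3,400 = $28,103.
Year 1: DB = ⌊$31,503 × 200%/7⌋ = $9,000; SL = ⌊$28,103/7⌋ = $4,014 → take DB $9,000. Book value $22,503.
Year 2: DB = ⌊$22,503 × 200%/7⌋ = $6,429; SL = ⌊$19,103/6⌋ = $3,183 → take DB $6,429. Book value $16,074.
Year 3: DB = ⌊$16,074 × 200%/7⌋ = $4,592; SL = ⌊$12,674/5⌋ = $2,534 → take DB $4,592. Book value $11,482.
Year 4: DB = ⌊$11,482 × 200%/7⌋ = $3,280; SL = ⌊$8,082/4⌋ = $2,020 → take DB $3,280. Book value $8,202.
Year 5: DB = ⌊$8,202 × 200%/7⌋ = $2,343; SL = ⌊$4,802/3⌋ = $1,600 → take DB $2,343. Book value $5,859.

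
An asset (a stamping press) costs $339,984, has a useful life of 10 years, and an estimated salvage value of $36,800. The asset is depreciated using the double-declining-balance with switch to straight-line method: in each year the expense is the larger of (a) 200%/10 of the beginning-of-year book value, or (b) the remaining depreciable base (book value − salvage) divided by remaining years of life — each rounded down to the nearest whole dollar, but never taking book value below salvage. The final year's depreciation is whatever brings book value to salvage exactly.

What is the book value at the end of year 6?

Depreciable base = $339,984 − $36,800 = $303,184.
Year 1: DB = ⌊$339,984 × 200%/10⌋ = $67,996; SL = ⌊$303,184/10⌋ = $30,318 → take DB $67,996. Book value $271,988.
Year 2: DB = ⌊$271,988 × 200%/10⌋ = $54,397; SL = ⌊$235,188/9⌋ = $26,132 → take DB $54,397. Book value $217,591.
Year 3: DB = ⌊$217,591 × 200%/10⌋ = $43,518; SL = ⌊$180,791/8⌋ = $22,598 → take DB $43,518. Book value $174,073.
Year 4: DB = ⌊$174,073 × 200%/10⌋ = $34,814; SL = ⌊$137,273/7⌋ = $19,610 → take DB $34,814. Book value $139,259.
Year 5: DB = ⌊$139,259 × 200%/10⌋ = $27,851; SL = ⌊$102,459/6⌋ = $17,076 → take DB $27,851. Book value $111,408.
Year 6: DB = ⌊$111,408 × 200%/10⌋ = $22,281; SL = ⌊$74,608/5⌋ = $14,921 → take DB $22,281. Book value $89,127.

$89,127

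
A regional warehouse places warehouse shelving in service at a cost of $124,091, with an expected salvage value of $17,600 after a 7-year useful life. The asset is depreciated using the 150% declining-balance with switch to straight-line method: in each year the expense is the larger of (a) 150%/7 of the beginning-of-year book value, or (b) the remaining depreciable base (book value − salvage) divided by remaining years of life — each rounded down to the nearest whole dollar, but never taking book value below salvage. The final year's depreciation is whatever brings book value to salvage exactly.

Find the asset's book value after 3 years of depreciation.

Depreciable base = $124,091 − $17,600 = $106,491.
Year 1: DB = ⌊$124,091 × 150%/7⌋ = $26,590; SL = ⌊$106,491/7⌋ = $15,213 → take DB $26,590. Book value $97,501.
Year 2: DB = ⌊$97,501 × 150%/7⌋ = $20,893; SL = ⌊$79,901/6⌋ = $13,316 → take DB $20,893. Book value $76,608.
Year 3: DB = ⌊$76,608 × 150%/7⌋ = $16,416; SL = ⌊$59,008/5⌋ = $11,801 → take DB $16,416. Book value $60,192.

$60,192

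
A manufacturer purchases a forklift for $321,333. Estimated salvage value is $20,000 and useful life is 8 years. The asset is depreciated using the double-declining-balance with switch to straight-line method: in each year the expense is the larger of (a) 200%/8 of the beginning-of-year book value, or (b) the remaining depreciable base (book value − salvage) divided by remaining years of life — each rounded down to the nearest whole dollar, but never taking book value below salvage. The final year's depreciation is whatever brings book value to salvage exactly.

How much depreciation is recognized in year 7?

Depreciable base = $321,333 − $20,000 = $301,333.
Year 1: DB = ⌊$321,333 × 200%/8⌋ = $80,333; SL = ⌊$301,333/8⌋ = $37,666 → take DB $80,333. Book value $241,000.
Year 2: DB = ⌊$241,000 × 200%/8⌋ = $60,250; SL = ⌊$221,000/7⌋ = $31,571 → take DB $60,250. Book value $180,750.
Year 3: DB = ⌊$180,750 × 200%/8⌋ = $45,187; SL = ⌊$160,750/6⌋ = $26,791 → take DB $45,187. Book value $135,563.
Year 4: DB = ⌊$135,563 × 200%/8⌋ = $33,890; SL = ⌊$115,563/5⌋ = $23,112 → take DB $33,890. Book value $101,673.
Year 5: DB = ⌊$101,673 × 200%/8⌋ = $25,418; SL = ⌊$81,673/4⌋ = $20,418 → take DB $25,418. Book value $76,255.
Year 6: DB = ⌊$76,255 × 200%/8⌋ = $19,063; SL = ⌊$56,255/3⌋ = $18,751 → take DB $19,063. Book value $57,192.
Year 7: DB = ⌊$57,192 × 200%/8⌋ = $14,298; SL = ⌊$37,192/2⌋ = $18,596 → take SL $18,596. Book value $38,596.

$18,596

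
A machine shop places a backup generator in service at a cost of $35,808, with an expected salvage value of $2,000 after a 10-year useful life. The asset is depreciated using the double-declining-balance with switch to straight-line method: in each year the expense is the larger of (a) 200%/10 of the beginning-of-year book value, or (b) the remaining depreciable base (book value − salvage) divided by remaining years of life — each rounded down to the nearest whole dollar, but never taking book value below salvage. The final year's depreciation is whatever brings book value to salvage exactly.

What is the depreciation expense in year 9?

Depreciable base = $35,808 − $2,000 = $33,808.
Year 1: DB = ⌊$35,808 × 200%/10⌋ = $7,161; SL = ⌊$33,808/10⌋ = $3,380 → take DB $7,161. Book value $28,647.
Year 2: DB = ⌊$28,647 × 200%/10⌋ = $5,729; SL = ⌊$26,647/9⌋ = $2,960 → take DB $5,729. Book value $22,918.
Year 3: DB = ⌊$22,918 × 200%/10⌋ = $4,583; SL = ⌊$20,918/8⌋ = $2,614 → take DB $4,583. Book value $18,335.
Year 4: DB = ⌊$18,335 × 200%/10⌋ = $3,667; SL = ⌊$16,335/7⌋ = $2,333 → take DB $3,667. Book value $14,668.
Year 5: DB = ⌊$14,668 × 200%/10⌋ = $2,933; SL = ⌊$12,668/6⌋ = $2,111 → take DB $2,933. Book value $11,735.
Year 6: DB = ⌊$11,735 × 200%/10⌋ = $2,347; SL = ⌊$9,735/5⌋ = $1,947 → take DB $2,347. Book value $9,388.
Year 7: DB = ⌊$9,388 × 200%/10⌋ = $1,877; SL = ⌊$7,388/4⌋ = $1,847 → take DB $1,877. Book value $7,511.
Year 8: DB = ⌊$7,511 × 200%/10⌋ = $1,502; SL = ⌊$5,511/3⌋ = $1,837 → take SL $1,837. Book value $5,674.
Year 9: DB = ⌊$5,674 × 200%/10⌋ = $1,134; SL = ⌊$3,674/2⌋ = $1,837 → take SL $1,837. Book value $3,837.

$1,837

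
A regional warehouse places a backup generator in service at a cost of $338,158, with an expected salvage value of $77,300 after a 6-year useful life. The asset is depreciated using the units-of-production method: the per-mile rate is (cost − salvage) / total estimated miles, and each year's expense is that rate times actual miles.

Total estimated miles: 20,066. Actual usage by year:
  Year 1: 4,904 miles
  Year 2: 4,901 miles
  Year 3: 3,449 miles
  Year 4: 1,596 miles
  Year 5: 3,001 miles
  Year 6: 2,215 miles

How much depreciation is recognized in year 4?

Depreciable base = $338,158 − $77,300 = $260,858.
Rate = $260,858 / 20,066 miles = $13 per mile.
Year 1: 4,904 × $13 = $63,752. Book value $274,406.
Year 2: 4,901 × $13 = $63,713. Book value $210,693.
Year 3: 3,449 × $13 = $44,837. Book value $165,856.
Year 4: 1,596 × $13 = $20,748. Book value $145,108.

$20,748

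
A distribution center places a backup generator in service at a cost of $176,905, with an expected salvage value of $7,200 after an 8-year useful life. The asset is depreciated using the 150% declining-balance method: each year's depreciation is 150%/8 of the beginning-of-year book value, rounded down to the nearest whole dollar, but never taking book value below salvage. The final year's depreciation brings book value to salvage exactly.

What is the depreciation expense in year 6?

Depreciable base = $176,905 − $7,200 = $169,705.
Year 1: ⌊$176,905 × 150%/8⌋ = $33,169. Book value $143,736.
Year 2: ⌊$143,736 × 150%/8⌋ = $26,950. Book value $116,786.
Year 3: ⌊$116,786 × 150%/8⌋ = $21,897. Book value $94,889.
Year 4: ⌊$94,889 × 150%/8⌋ = $17,791. Book value $77,098.
Year 5: ⌊$77,098 × 150%/8⌋ = $14,455. Book value $62,643.
Year 6: ⌊$62,643 × 150%/8⌋ = $11,745. Book value $50,898.

$11,745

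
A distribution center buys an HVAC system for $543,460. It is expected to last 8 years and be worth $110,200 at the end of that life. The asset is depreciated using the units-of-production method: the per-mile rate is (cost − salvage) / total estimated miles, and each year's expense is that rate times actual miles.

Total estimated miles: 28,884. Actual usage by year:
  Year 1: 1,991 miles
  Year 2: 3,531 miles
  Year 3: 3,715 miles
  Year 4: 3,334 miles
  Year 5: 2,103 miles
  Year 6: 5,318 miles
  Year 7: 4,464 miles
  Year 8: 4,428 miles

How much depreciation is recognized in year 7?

Depreciable base = $543,460 − $110,200 = $433,260.
Rate = $433,260 / 28,884 miles = $15 per mile.
Year 1: 1,991 × $15 = $29,865. Book value $513,595.
Year 2: 3,531 × $15 = $52,965. Book value $460,630.
Year 3: 3,715 × $15 = $55,725. Book value $404,905.
Year 4: 3,334 × $15 = $50,010. Book value $354,895.
Year 5: 2,103 × $15 = $31,545. Book value $323,350.
Year 6: 5,318 × $15 = $79,770. Book value $243,580.
Year 7: 4,464 × $15 = $66,960. Book value $176,620.

$66,960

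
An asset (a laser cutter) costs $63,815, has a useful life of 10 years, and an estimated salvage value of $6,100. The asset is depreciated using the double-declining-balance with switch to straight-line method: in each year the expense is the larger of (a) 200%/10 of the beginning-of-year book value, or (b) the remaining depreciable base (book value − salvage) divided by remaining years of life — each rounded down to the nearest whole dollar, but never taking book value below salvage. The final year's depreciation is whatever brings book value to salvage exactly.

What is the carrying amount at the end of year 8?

Depreciable base = $63,815 − $6,100 = $57,715.
Year 1: DB = ⌊$63,815 × 200%/10⌋ = $12,763; SL = ⌊$57,715/10⌋ = $5,771 → take DB $12,763. Book value $51,052.
Year 2: DB = ⌊$51,052 × 200%/10⌋ = $10,210; SL = ⌊$44,952/9⌋ = $4,994 → take DB $10,210. Book value $40,842.
Year 3: DB = ⌊$40,842 × 200%/10⌋ = $8,168; SL = ⌊$34,742/8⌋ = $4,342 → take DB $8,168. Book value $32,674.
Year 4: DB = ⌊$32,674 × 200%/10⌋ = $6,534; SL = ⌊$26,574/7⌋ = $3,796 → take DB $6,534. Book value $26,140.
Year 5: DB = ⌊$26,140 × 200%/10⌋ = $5,228; SL = ⌊$20,040/6⌋ = $3,340 → take DB $5,228. Book value $20,912.
Year 6: DB = ⌊$20,912 × 200%/10⌋ = $4,182; SL = ⌊$14,812/5⌋ = $2,962 → take DB $4,182. Book value $16,730.
Year 7: DB = ⌊$16,730 × 200%/10⌋ = $3,346; SL = ⌊$10,630/4⌋ = $2,657 → take DB $3,346. Book value $13,384.
Year 8: DB = ⌊$13,384 × 200%/10⌋ = $2,676; SL = ⌊$7,284/3⌋ = $2,428 → take DB $2,676. Book value $10,708.

$10,708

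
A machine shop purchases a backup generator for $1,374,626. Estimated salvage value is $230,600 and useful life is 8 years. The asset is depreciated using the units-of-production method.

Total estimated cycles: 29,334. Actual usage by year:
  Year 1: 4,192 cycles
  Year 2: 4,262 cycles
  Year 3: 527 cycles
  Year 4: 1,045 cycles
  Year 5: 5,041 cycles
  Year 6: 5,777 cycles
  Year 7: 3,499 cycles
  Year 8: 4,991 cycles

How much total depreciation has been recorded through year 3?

$350,259

Depreciable base = $1,374,626 − $230,600 = $1,144,026.
Rate = $1,144,026 / 29,334 cycles = $39 per cycle.
Year 1: 4,192 × $39 = $163,488. Book value $1,211,138.
Year 2: 4,262 × $39 = $166,218. Book value $1,044,920.
Year 3: 527 × $39 = $20,553. Book value $1,024,367.
Accumulated through year 3 = $1,374,626 − $1,024,367 = $350,259.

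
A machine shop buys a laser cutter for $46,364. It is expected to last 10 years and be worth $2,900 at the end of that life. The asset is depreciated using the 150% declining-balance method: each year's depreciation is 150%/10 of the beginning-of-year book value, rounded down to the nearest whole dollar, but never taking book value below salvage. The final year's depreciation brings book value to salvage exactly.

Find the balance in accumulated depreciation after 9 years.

Depreciable base = $46,364 − $2,900 = $43,464.
Year 1: ⌊$46,364 × 150%/10⌋ = $6,954. Book value $39,410.
Year 2: ⌊$39,410 × 150%/10⌋ = $5,911. Book value $33,499.
Year 3: ⌊$33,499 × 150%/10⌋ = $5,024. Book value $28,475.
Year 4: ⌊$28,475 × 150%/10⌋ = $4,271. Book value $24,204.
Year 5: ⌊$24,204 × 150%/10⌋ = $3,630. Book value $20,574.
Year 6: ⌊$20,574 × 150%/10⌋ = $3,086. Book value $17,488.
Year 7: ⌊$17,488 × 150%/10⌋ = $2,623. Book value $14,865.
Year 8: ⌊$14,865 × 150%/10⌋ = $2,229. Book value $12,636.
Year 9: ⌊$12,636 × 150%/10⌋ = $1,895. Book value $10,741.
Accumulated through year 9 = $46,364 − $10,741 = $35,623.

$35,623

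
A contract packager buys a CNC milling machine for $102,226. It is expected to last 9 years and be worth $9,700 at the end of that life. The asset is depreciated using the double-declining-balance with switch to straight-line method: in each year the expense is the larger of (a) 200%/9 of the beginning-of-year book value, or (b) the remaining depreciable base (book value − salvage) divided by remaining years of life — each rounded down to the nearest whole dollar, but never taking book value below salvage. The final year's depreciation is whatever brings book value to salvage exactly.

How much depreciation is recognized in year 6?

$6,466

Depreciable base = $102,226 − $9,700 = $92,526.
Year 1: DB = ⌊$102,226 × 200%/9⌋ = $22,716; SL = ⌊$92,526/9⌋ = $10,280 → take DB $22,716. Book value $79,510.
Year 2: DB = ⌊$79,510 × 200%/9⌋ = $17,668; SL = ⌊$69,810/8⌋ = $8,726 → take DB $17,668. Book value $61,842.
Year 3: DB = ⌊$61,842 × 200%/9⌋ = $13,742; SL = ⌊$52,142/7⌋ = $7,448 → take DB $13,742. Book value $48,100.
Year 4: DB = ⌊$48,100 × 200%/9⌋ = $10,688; SL = ⌊$38,400/6⌋ = $6,400 → take DB $10,688. Book value $37,412.
Year 5: DB = ⌊$37,412 × 200%/9⌋ = $8,313; SL = ⌊$27,712/5⌋ = $5,542 → take DB $8,313. Book value $29,099.
Year 6: DB = ⌊$29,099 × 200%/9⌋ = $6,466; SL = ⌊$19,399/4⌋ = $4,849 → take DB $6,466. Book value $22,633.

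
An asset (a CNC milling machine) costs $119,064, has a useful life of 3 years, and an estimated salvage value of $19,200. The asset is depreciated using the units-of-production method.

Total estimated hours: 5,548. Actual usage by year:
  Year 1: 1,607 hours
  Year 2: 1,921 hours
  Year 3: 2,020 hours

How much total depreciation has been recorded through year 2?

$63,504

Depreciable base = $119,064 − $19,200 = $99,864.
Rate = $99,864 / 5,548 hours = $18 per hour.
Year 1: 1,607 × $18 = $28,926. Book value $90,138.
Year 2: 1,921 × $18 = $34,578. Book value $55,560.
Accumulated through year 2 = $119,064 − $55,560 = $63,504.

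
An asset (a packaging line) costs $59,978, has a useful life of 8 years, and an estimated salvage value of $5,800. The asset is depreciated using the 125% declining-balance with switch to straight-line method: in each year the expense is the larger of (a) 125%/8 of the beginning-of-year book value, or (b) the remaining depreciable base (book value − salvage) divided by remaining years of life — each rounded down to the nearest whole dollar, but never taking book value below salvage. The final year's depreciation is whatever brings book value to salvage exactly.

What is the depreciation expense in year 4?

Depreciable base = $59,978 − $5,800 = $54,178.
Year 1: DB = ⌊$59,978 × 125%/8⌋ = $9,371; SL = ⌊$54,178/8⌋ = $6,772 → take DB $9,371. Book value $50,607.
Year 2: DB = ⌊$50,607 × 125%/8⌋ = $7,907; SL = ⌊$44,807/7⌋ = $6,401 → take DB $7,907. Book value $42,700.
Year 3: DB = ⌊$42,700 × 125%/8⌋ = $6,671; SL = ⌊$36,900/6⌋ = $6,150 → take DB $6,671. Book value $36,029.
Year 4: DB = ⌊$36,029 × 125%/8⌋ = $5,629; SL = ⌊$30,229/5⌋ = $6,045 → take SL $6,045. Book value $29,984.

$6,045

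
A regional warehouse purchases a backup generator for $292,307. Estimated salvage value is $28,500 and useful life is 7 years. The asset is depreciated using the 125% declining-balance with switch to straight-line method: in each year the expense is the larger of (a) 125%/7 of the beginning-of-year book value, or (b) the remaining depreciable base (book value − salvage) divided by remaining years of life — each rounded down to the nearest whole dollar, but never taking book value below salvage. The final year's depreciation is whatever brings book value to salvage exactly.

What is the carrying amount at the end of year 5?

$95,258

Depreciable base = $292,307 − $28,500 = $263,807.
Year 1: DB = ⌊$292,307 × 125%/7⌋ = $52,197; SL = ⌊$263,807/7⌋ = $37,686 → take DB $52,197. Book value $240,110.
Year 2: DB = ⌊$240,110 × 125%/7⌋ = $42,876; SL = ⌊$211,610/6⌋ = $35,268 → take DB $42,876. Book value $197,234.
Year 3: DB = ⌊$197,234 × 125%/7⌋ = $35,220; SL = ⌊$168,734/5⌋ = $33,746 → take DB $35,220. Book value $162,014.
Year 4: DB = ⌊$162,014 × 125%/7⌋ = $28,931; SL = ⌊$133,514/4⌋ = $33,378 → take SL $33,378. Book value $128,636.
Year 5: DB = ⌊$128,636 × 125%/7⌋ = $22,970; SL = ⌊$100,136/3⌋ = $33,378 → take SL $33,378. Book value $95,258.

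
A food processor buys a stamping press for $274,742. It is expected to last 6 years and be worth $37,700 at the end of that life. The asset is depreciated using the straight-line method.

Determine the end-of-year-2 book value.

Depreciable base = $274,742 − $37,700 = $237,042.
Annual expense = $237,042 / 6 = $39,507.
End of year 1: book value $235,235.
End of year 2: book value $195,728.

$195,728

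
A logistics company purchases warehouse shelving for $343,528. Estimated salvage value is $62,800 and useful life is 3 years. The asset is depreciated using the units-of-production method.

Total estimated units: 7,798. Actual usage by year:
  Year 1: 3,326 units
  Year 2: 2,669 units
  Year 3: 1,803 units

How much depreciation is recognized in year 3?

Depreciable base = $343,528 − $62,800 = $280,728.
Rate = $280,728 / 7,798 units = $36 per unit.
Year 1: 3,326 × $36 = $119,736. Book value $223,792.
Year 2: 2,669 × $36 = $96,084. Book value $127,708.
Year 3: 1,803 × $36 = $64,908. Book value $62,800.

$64,908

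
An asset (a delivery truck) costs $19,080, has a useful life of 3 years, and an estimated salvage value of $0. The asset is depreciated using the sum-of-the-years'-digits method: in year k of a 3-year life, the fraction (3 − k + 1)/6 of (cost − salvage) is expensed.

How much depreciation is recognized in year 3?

Depreciable base = $19,080 − $0 = $19,080.
Sum of the years' digits = 3+2+1 = 6.
Year 1: $19,080 × 3/6 = $9,540. Book value $9,540.
Year 2: $19,080 × 2/6 = $6,360. Book value $3,180.
Year 3: $19,080 × 1/6 = $3,180. Book value $0.

$3,180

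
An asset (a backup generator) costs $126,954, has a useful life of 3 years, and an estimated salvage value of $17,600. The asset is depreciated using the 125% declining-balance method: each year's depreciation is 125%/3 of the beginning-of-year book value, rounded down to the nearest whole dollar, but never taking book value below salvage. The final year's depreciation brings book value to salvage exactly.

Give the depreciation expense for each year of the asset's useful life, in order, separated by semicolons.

Depreciable base = $126,954 − $17,600 = $109,354.
Year 1: ⌊$126,954 × 125%/3⌋ = $52,897. Book value $74,057.
Year 2: ⌊$74,057 × 125%/3⌋ = $30,857. Book value $43,200.
Year 3 (final): $43,200 − $17,600 = $25,600. Book value $17,600.

$52,897; $30,857; $25,600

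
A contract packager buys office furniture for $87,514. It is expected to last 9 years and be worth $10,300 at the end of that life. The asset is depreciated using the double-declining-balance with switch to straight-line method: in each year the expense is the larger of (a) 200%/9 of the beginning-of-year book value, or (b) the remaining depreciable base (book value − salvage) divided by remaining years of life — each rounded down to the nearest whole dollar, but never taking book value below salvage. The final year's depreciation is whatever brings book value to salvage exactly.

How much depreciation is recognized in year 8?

$3,348

Depreciable base = $87,514 − $10,300 = $77,214.
Year 1: DB = ⌊$87,514 × 200%/9⌋ = $19,447; SL = ⌊$77,214/9⌋ = $8,579 → take DB $19,447. Book value $68,067.
Year 2: DB = ⌊$68,067 × 200%/9⌋ = $15,126; SL = ⌊$57,767/8⌋ = $7,220 → take DB $15,126. Book value $52,941.
Year 3: DB = ⌊$52,941 × 200%/9⌋ = $11,764; SL = ⌊$42,641/7⌋ = $6,091 → take DB $11,764. Book value $41,177.
Year 4: DB = ⌊$41,177 × 200%/9⌋ = $9,150; SL = ⌊$30,877/6⌋ = $5,146 → take DB $9,150. Book value $32,027.
Year 5: DB = ⌊$32,027 × 200%/9⌋ = $7,117; SL = ⌊$21,727/5⌋ = $4,345 → take DB $7,117. Book value $24,910.
Year 6: DB = ⌊$24,910 × 200%/9⌋ = $5,535; SL = ⌊$14,610/4⌋ = $3,652 → take DB $5,535. Book value $19,375.
Year 7: DB = ⌊$19,375 × 200%/9⌋ = $4,305; SL = ⌊$9,075/3⌋ = $3,025 → take DB $4,305. Book value $15,070.
Year 8: DB = ⌊$15,070 × 200%/9⌋ = $3,348; SL = ⌊$4,770/2⌋ = $2,385 → take DB $3,348. Book value $11,722.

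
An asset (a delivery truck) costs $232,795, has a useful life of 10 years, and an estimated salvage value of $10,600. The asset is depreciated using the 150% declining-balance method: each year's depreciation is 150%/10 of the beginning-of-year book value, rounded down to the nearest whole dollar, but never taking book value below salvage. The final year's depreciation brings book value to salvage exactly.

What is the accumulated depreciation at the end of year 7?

$158,165

Depreciable base = $232,795 − $10,600 = $222,195.
Year 1: ⌊$232,795 × 150%/10⌋ = $34,919. Book value $197,876.
Year 2: ⌊$197,876 × 150%/10⌋ = $29,681. Book value $168,195.
Year 3: ⌊$168,195 × 150%/10⌋ = $25,229. Book value $142,966.
Year 4: ⌊$142,966 × 150%/10⌋ = $21,444. Book value $121,522.
Year 5: ⌊$121,522 × 150%/10⌋ = $18,228. Book value $103,294.
Year 6: ⌊$103,294 × 150%/10⌋ = $15,494. Book value $87,800.
Year 7: ⌊$87,800 × 150%/10⌋ = $13,170. Book value $74,630.
Accumulated through year 7 = $232,795 − $74,630 = $158,165.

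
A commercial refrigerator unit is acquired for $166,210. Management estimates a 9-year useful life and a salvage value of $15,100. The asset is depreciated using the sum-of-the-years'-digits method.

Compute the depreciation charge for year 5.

Depreciable base = $166,210 − $15,100 = $151,110.
Sum of the years' digits = 9+8+7+6+5+4+3+2+1 = 45.
Year 1: $151,110 × 9/45 = $30,222. Book value $135,988.
Year 2: $151,110 × 8/45 = $26,864. Book value $109,124.
Year 3: $151,110 × 7/45 = $23,506. Book value $85,618.
Year 4: $151,110 × 6/45 = $20,148. Book value $65,470.
Year 5: $151,110 × 5/45 = $16,790. Book value $48,680.

$16,790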